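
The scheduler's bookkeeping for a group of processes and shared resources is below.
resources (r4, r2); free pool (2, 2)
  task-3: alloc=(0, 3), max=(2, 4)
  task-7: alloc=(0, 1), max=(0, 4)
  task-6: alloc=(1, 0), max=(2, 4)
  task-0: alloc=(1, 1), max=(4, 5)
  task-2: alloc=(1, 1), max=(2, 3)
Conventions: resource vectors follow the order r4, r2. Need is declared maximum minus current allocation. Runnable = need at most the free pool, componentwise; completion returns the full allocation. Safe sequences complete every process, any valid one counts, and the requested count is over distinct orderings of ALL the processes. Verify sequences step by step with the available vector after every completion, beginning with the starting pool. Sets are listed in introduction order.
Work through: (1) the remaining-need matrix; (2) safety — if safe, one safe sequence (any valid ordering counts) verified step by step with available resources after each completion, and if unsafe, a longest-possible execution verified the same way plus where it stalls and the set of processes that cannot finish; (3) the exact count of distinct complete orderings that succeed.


(1) Outstanding need per process (order r4, r2):
  task-3: (2, 1)
  task-7: (0, 3)
  task-6: (1, 4)
  task-0: (3, 4)
  task-2: (1, 2)
(2) The state is SAFE; one workable sequence: task-2, task-7, task-6, task-3, task-0.
Key observation: reading the order forward, task-2 is the first process whose need (1, 2) meets the free pool (2, 2) exactly on a resource it requests.
Step-by-step check:
  pool = (2, 2)
  task-2: need (1, 2) fits (2, 2); releases (1, 1), pool now (3, 3)
  task-7: need (0, 3) fits (3, 3); releases (0, 1), pool now (3, 4)
  task-6: need (1, 4) fits (3, 4); releases (1, 0), pool now (4, 4)
  task-3: need (2, 1) fits (4, 4); releases (0, 3), pool now (4, 7)
  task-0: need (3, 4) fits (4, 7); releases (1, 1), pool now (5, 8)
(3) Precisely 28 of the possible complete orderings are safe sequences.


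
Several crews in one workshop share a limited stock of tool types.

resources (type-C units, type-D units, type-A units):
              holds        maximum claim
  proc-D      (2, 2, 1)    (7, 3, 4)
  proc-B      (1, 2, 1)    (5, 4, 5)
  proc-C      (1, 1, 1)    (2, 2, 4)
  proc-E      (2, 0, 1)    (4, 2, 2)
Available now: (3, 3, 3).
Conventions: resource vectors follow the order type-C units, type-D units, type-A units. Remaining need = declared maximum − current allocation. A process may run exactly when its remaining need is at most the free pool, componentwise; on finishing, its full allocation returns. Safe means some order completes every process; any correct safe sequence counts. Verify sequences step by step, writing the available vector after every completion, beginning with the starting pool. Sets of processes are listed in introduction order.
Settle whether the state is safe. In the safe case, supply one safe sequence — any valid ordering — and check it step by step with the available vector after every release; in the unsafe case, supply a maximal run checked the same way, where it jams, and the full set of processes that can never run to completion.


SAFE. One safe sequence: proc-C, proc-B, proc-E, proc-D.
Key observation: reading the order forward, proc-C is the first process whose need (1, 1, 3) meets the free pool (3, 3, 3) exactly on a resource it requests.
Step-by-step check:
  pool = (3, 3, 3)
  proc-C needs (1, 1, 3) <= (3, 3, 3) -> finishes; pool += (1, 1, 1) = (4, 4, 4)
  proc-B needs (4, 2, 4) <= (4, 4, 4) -> finishes; pool += (1, 2, 1) = (5, 6, 5)
  proc-E needs (2, 2, 1) <= (5, 6, 5) -> finishes; pool += (2, 0, 1) = (7, 6, 6)
  proc-D needs (5, 1, 3) <= (7, 6, 6) -> finishes; pool += (2, 2, 1) = (9, 8, 7)


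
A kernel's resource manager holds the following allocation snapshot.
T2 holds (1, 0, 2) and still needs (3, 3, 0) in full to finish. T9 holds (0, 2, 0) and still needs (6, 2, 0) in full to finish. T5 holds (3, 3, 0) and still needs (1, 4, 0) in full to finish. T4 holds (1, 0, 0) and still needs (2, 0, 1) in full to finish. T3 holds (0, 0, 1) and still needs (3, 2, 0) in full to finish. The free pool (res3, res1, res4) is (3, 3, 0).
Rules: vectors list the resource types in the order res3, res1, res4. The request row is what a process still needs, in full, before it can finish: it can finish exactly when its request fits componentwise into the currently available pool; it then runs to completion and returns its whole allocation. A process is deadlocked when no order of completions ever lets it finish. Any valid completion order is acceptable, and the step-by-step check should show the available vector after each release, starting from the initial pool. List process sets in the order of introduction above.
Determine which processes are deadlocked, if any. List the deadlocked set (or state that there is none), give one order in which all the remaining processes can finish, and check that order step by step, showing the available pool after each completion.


Deadlocked: T9 and T5.
Key observation: after T3, T2, T4 the pool peaks at (5, 3, 3), and each blocked process is short somewhere: T9 on res3; T5 on res1.
One completion order for the rest: T3, T2, T4. Check, step by step:
  pool = (3, 3, 0)
  run T3 (needs (3, 2, 0), free (3, 3, 0)); after release of (0, 0, 1) the pool is (3, 3, 1)
  run T2 (needs (3, 3, 0), free (3, 3, 1)); after release of (1, 0, 2) the pool is (4, 3, 3)
  run T4 (needs (2, 0, 1), free (4, 3, 3)); after release of (1, 0, 0) the pool is (5, 3, 3)
None of the blocked processes ever fits:
  T9 cannot run: need (6, 2, 0) vs free (5, 3, 3) (insufficient res3)
  T5 cannot run: need (1, 4, 0) vs free (5, 3, 3) (insufficient res1)


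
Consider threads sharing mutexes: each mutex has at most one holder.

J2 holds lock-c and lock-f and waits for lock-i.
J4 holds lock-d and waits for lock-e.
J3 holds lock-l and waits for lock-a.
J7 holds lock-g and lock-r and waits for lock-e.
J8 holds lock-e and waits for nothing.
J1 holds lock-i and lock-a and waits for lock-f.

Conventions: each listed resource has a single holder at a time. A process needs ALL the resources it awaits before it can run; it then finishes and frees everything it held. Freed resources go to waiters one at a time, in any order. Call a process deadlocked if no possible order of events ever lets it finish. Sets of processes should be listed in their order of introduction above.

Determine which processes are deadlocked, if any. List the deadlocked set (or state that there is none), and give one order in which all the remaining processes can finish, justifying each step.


Deadlocked: J2, J3 and J1.
Key observation: the cycle J2 -> J1 -> J2 can never break — each member waits on the next; J3 waits into the deadlock from upstream.
A valid finishing order for the others: J8, J7, J4.
Walking it through:
  run J8 (it waits on nothing); releases lock-e
  J7: everything it awaited (lock-e) is free; runs, freeing lock-g and lock-r
  J4: everything it awaited (lock-e) is free; runs, freeing lock-d


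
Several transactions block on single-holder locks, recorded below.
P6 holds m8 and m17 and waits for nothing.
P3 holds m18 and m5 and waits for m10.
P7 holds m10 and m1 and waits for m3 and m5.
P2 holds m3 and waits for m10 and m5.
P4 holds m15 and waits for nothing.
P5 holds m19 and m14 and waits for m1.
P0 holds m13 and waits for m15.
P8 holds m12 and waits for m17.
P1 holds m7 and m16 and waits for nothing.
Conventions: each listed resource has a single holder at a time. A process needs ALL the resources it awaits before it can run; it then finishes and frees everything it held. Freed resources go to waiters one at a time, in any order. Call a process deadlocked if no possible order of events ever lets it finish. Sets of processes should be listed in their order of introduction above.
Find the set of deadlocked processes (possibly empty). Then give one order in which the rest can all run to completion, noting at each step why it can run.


Deadlocked set: P3, P7, P2 and P5.
Key observation: the wait chain closes on itself along P3 -> P7 -> P3; P2 is caught in further circular waits and P5 waits into the deadlock from upstream.
The rest can finish in the order P6, P1, P4, P0, P8.
Walking it through:
  P6 waits on nothing -> runs at once and releases m8 and m17
  P1 waits on nothing -> runs at once and releases m7 and m16
  P4 waits on nothing -> runs at once and releases m15
  run P0 (all its waits — m15 — are resolved); releases m13
  run P8 (all its waits — m17 — are resolved); releases m12


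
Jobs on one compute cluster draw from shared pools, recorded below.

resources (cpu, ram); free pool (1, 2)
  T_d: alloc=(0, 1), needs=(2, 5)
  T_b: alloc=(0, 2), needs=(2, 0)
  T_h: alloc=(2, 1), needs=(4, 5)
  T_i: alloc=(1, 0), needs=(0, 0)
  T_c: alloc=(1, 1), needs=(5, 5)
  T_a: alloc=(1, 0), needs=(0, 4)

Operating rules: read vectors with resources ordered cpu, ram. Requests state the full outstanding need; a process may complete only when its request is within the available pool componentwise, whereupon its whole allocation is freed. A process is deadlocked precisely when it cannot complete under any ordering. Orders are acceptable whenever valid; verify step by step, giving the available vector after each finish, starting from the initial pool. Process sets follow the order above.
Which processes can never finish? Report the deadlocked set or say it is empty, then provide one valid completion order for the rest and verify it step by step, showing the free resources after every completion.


Deadlocked set: T_d, T_h and T_c.
Key observation: after T_i, T_b, T_a complete, (3, 4) is the best the pool ever gets, yet each leftover process wants more ram.
One completion order for the rest: T_i, T_b, T_a. Step-by-step check:
  pool = (1, 2)
  T_i: need (0, 0) fits (1, 2); releases (1, 0), pool now (2, 2)
  T_b: need (2, 0) fits (2, 2); releases (0, 2), pool now (2, 4)
  T_a: need (0, 4) fits (2, 4); releases (1, 0), pool now (3, 4)
The blocked processes can never fit:
  T_d still needs (2, 5) but only (3, 4) is free — short on ram
  T_h still needs (4, 5) but only (3, 4) is free — short on cpu and ram
  T_c still needs (5, 5) but only (3, 4) is free — short on cpu and ram


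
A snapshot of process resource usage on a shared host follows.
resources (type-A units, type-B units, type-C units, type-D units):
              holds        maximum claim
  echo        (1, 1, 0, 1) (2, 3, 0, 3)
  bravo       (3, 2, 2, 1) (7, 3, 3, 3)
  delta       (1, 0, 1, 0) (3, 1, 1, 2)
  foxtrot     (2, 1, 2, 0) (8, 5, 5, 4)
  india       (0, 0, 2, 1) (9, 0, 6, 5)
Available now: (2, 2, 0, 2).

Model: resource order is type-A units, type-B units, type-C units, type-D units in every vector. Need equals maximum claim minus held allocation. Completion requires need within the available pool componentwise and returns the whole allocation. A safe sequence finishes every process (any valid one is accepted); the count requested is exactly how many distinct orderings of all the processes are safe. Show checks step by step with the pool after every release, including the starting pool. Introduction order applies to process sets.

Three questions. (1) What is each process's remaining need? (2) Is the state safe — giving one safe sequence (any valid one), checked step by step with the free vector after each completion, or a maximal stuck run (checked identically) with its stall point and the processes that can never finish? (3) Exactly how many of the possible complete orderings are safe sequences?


(1) Remaining need (order type-A units, type-B units, type-C units, type-D units):
  echo: (1, 2, 0, 2)
  bravo: (4, 1, 1, 2)
  delta: (2, 1, 0, 2)
  foxtrot: (6, 4, 3, 4)
  india: (9, 0, 4, 4)
(2) SAFE — a valid safe sequence is delta, echo, bravo, foxtrot, india.
Key observation: the first exact fit in this order is delta — it needs (2, 1, 0, 2) with (2, 2, 0, 2) free, meeting a requested resource to the last unit.
Walking it through:
  pool = (2, 2, 0, 2)
  run delta (needs (2, 1, 0, 2), free (2, 2, 0, 2)); after release of (1, 0, 1, 0) the pool is (3, 2, 1, 2)
  run echo (needs (1, 2, 0, 2), free (3, 2, 1, 2)); after release of (1, 1, 0, 1) the pool is (4, 3, 1, 3)
  run bravo (needs (4, 1, 1, 2), free (4, 3, 1, 3)); after release of (3, 2, 2, 1) the pool is (7, 5, 3, 4)
  run foxtrot (needs (6, 4, 3, 4), free (7, 5, 3, 4)); after release of (2, 1, 2, 0) the pool is (9, 6, 5, 4)
  run india (needs (9, 0, 4, 4), free (9, 6, 5, 4)); after release of (0, 0, 2, 1) the pool is (9, 6, 7, 5)
(3) The exact count: 2 of the possible complete orderings are safe sequences.


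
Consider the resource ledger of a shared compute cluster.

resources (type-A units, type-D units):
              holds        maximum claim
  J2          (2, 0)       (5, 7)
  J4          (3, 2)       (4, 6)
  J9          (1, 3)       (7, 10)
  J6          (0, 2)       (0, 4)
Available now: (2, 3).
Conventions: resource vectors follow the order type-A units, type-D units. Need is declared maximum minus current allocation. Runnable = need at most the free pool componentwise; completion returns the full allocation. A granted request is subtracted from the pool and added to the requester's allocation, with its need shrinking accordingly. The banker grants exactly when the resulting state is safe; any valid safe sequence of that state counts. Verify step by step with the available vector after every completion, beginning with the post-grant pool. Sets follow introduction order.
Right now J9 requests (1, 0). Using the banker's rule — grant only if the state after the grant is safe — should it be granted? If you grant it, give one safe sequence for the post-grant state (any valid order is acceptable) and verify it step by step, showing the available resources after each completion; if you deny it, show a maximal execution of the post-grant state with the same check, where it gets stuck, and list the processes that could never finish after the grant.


GRANT — the state after the grant stays safe, e.g. via J6, J4, J2, J9.
Key observation: the grant leaves (1, 3) free — enough for J6, whose release restarts the cascade.
Verifying the post-grant state step by step:
  pool = (1, 3)
  J6: need (0, 2) fits (1, 3); releases (0, 2), pool now (1, 5)
  J4: need (1, 4) fits (1, 5); releases (3, 2), pool now (4, 7)
  J2: need (3, 7) fits (4, 7); releases (2, 0), pool now (6, 7)
  J9: need (5, 7) fits (6, 7); releases (2, 3), pool now (8, 10)


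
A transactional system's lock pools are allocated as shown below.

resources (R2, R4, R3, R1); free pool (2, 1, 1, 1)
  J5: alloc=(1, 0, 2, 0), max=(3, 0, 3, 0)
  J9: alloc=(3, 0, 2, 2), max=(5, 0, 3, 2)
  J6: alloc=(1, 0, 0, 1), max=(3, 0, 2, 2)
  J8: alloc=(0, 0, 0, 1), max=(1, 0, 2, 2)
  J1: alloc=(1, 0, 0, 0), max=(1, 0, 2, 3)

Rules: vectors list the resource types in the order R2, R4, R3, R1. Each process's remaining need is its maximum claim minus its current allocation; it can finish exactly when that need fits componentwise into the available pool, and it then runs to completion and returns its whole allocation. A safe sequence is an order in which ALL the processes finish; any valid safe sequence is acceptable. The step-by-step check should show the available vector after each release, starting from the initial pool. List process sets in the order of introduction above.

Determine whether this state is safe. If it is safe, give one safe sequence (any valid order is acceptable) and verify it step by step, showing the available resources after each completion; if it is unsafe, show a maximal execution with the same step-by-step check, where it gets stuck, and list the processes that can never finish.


SAFE, for example via the order J5, J9, J1, J6, J8.
Key observation: at J5 the run first touches a limit — (2, 0, 1, 0) against (2, 1, 1, 1), exact on a resource it actually requests.
Step-by-step check:
  pool = (2, 1, 1, 1)
  run J5 (needs (2, 0, 1, 0), free (2, 1, 1, 1)); after release of (1, 0, 2, 0) the pool is (3, 1, 3, 1)
  run J9 (needs (2, 0, 1, 0), free (3, 1, 3, 1)); after release of (3, 0, 2, 2) the pool is (6, 1, 5, 3)
  run J1 (needs (0, 0, 2, 3), free (6, 1, 5, 3)); after release of (1, 0, 0, 0) the pool is (7, 1, 5, 3)
  run J6 (needs (2, 0, 2, 1), free (7, 1, 5, 3)); after release of (1, 0, 0, 1) the pool is (8, 1, 5, 4)
  run J8 (needs (1, 0, 2, 1), free (8, 1, 5, 4)); after release of (0, 0, 0, 1) the pool is (8, 1, 5, 5)


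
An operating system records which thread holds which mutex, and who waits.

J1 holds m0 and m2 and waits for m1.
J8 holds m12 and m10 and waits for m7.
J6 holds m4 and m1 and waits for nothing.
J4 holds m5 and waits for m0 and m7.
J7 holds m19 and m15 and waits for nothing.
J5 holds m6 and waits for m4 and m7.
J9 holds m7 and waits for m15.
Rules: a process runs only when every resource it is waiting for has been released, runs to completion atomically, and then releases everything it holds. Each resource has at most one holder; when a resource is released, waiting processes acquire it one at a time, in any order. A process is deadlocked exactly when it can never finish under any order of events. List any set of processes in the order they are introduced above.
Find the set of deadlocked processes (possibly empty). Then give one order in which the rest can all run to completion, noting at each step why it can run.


The deadlocked set is empty.
Key observation: although several processes wait, no cycle exists — each chain bottoms out at a free runner.
The rest can finish in the order J7, J6, J9, J5, J1, J8, J4.
Check, step by step:
  J7: no waits; runs immediately, freeing m19 and m15
  J6: no waits; runs immediately, freeing m4 and m1
  run J9 (all its waits — m15 — are resolved); releases m7
  run J5 (all its waits — m4 and m7 — are resolved); releases m6
  run J1 (all its waits — m1 — are resolved); releases m0 and m2
  run J8 (all its waits — m7 — are resolved); releases m12 and m10
  run J4 (all its waits — m0 and m7 — are resolved); releases m5


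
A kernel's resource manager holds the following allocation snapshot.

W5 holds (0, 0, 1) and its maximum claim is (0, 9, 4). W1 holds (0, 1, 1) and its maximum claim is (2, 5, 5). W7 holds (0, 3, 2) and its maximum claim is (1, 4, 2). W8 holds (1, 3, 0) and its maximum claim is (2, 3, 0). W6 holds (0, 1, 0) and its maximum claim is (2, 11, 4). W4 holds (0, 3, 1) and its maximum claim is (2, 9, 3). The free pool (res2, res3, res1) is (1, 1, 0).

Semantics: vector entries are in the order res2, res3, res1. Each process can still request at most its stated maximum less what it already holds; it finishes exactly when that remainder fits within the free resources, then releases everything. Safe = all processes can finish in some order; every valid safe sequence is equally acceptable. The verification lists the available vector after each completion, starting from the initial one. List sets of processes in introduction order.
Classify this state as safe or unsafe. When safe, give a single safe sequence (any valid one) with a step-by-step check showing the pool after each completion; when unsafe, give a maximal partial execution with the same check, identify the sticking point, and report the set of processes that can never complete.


SAFE — a valid safe sequence is W8, W7, W4, W5, W6, W1.
Key observation: W8 marks the first exact bind of the order: its need (1, 0, 0) fits the free (1, 1, 0) with zero slack on a requested resource.
Walking it through:
  pool = (1, 1, 0)
  run W8 (needs (1, 0, 0), free (1, 1, 0)); after release of (1, 3, 0) the pool is (2, 4, 0)
  run W7 (needs (1, 1, 0), free (2, 4, 0)); after release of (0, 3, 2) the pool is (2, 7, 2)
  run W4 (needs (2, 6, 2), free (2, 7, 2)); after release of (0, 3, 1) the pool is (2, 10, 3)
  run W5 (needs (0, 9, 3), free (2, 10, 3)); after release of (0, 0, 1) the pool is (2, 10, 4)
  run W6 (needs (2, 10, 4), free (2, 10, 4)); after release of (0, 1, 0) the pool is (2, 11, 4)
  run W1 (needs (2, 4, 4), free (2, 11, 4)); after release of (0, 1, 1) the pool is (2, 12, 5)


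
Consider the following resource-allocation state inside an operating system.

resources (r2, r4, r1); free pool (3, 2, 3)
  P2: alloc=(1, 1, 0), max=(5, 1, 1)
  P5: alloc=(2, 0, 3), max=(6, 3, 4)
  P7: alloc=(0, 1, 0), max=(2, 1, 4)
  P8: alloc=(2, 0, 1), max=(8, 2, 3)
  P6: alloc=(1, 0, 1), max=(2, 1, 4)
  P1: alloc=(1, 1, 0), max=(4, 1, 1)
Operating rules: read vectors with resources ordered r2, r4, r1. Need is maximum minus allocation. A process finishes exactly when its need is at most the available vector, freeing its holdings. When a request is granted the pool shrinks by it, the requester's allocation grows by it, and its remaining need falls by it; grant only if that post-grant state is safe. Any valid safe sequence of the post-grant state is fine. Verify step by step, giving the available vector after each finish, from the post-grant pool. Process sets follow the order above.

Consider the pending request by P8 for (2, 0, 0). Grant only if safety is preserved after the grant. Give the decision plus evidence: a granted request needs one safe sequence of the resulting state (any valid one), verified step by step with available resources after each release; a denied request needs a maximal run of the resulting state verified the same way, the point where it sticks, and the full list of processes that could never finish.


DENY: after the grant no complete ordering would exist.
Key observation: even finishing P6, P7 leaves just (2, 3, 4) free — too little r2 for any of the remaining processes.
After a pretend grant, a maximal execution: P6, P7 — then nothing else fits. Verifying each step:
  pool = (1, 2, 3)
  P6 needs (1, 1, 3) <= (1, 2, 3) -> finishes; pool += (1, 0, 1) = (2, 2, 4)
  P7 needs (2, 0, 4) <= (2, 2, 4) -> finishes; pool += (0, 1, 0) = (2, 3, 4)
  blocked: P2 wants (4, 0, 1), pool (2, 3, 4) — not enough r2
  blocked: P5 wants (4, 3, 1), pool (2, 3, 4) — not enough r2
  blocked: P8 wants (4, 2, 2), pool (2, 3, 4) — not enough r2
  blocked: P1 wants (3, 0, 1), pool (2, 3, 4) — not enough r2
Had the request been granted, P2, P5, P8 and P1 could never finish.


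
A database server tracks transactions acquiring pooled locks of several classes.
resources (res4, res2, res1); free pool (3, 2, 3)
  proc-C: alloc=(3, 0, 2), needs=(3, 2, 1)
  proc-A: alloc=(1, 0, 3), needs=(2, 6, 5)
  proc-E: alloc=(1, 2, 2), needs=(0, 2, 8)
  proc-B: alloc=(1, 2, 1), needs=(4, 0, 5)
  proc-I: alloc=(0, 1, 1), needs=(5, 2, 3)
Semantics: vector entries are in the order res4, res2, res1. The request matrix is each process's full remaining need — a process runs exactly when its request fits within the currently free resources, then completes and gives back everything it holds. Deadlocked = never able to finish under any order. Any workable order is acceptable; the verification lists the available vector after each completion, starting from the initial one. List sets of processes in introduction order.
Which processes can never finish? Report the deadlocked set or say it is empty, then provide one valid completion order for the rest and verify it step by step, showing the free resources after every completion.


Deadlocked: proc-A and proc-E.
Key observation: after proc-C, proc-B, proc-I the pool peaks at (7, 5, 7), and each blocked process is short somewhere: proc-A on res2; proc-E on res1.
One completion order for the rest: proc-C, proc-B, proc-I. Check, step by step:
  pool = (3, 2, 3)
  proc-C needs (3, 2, 1) <= (3, 2, 3) -> finishes; pool += (3, 0, 2) = (6, 2, 5)
  proc-B needs (4, 0, 5) <= (6, 2, 5) -> finishes; pool += (1, 2, 1) = (7, 4, 6)
  proc-I needs (5, 2, 3) <= (7, 4, 6) -> finishes; pool += (0, 1, 1) = (7, 5, 7)
The blocked processes can never fit:
  blocked: proc-A wants (2, 6, 5), pool (7, 5, 7) — not enough res2
  blocked: proc-E wants (0, 2, 8), pool (7, 5, 7) — not enough res1


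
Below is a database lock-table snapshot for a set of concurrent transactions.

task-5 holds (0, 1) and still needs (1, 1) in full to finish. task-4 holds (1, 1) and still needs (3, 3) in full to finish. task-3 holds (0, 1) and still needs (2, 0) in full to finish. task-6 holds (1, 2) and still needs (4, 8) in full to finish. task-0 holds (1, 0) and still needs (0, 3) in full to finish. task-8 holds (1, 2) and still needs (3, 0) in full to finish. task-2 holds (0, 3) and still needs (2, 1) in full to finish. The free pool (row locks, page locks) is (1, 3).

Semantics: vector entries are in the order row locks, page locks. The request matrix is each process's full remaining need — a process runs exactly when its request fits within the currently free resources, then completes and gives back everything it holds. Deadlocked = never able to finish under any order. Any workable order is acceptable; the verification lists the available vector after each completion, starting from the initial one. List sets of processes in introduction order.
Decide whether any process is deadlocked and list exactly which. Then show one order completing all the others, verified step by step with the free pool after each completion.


The deadlocked set is task-4, task-6 and task-8.
Key observation: no order helps: past task-0, task-5, task-3, task-2, the free pool tops out at (2, 8), below what each blocked process needs in row locks.
One completion order for the rest: task-0, task-5, task-3, task-2. Verifying each step:
  pool = (1, 3)
  run task-0 (needs (0, 3), free (1, 3)); after release of (1, 0) the pool is (2, 3)
  run task-5 (needs (1, 1), free (2, 3)); after release of (0, 1) the pool is (2, 4)
  run task-3 (needs (2, 0), free (2, 4)); after release of (0, 1) the pool is (2, 5)
  run task-2 (needs (2, 1), free (2, 5)); after release of (0, 3) the pool is (2, 8)
The stuck group stays short no matter what:
  task-4 still needs (3, 3) but only (2, 8) is free — short on row locks
  task-6 still needs (4, 8) but only (2, 8) is free — short on row locks
  task-8 still needs (3, 0) but only (2, 8) is free — short on row locks


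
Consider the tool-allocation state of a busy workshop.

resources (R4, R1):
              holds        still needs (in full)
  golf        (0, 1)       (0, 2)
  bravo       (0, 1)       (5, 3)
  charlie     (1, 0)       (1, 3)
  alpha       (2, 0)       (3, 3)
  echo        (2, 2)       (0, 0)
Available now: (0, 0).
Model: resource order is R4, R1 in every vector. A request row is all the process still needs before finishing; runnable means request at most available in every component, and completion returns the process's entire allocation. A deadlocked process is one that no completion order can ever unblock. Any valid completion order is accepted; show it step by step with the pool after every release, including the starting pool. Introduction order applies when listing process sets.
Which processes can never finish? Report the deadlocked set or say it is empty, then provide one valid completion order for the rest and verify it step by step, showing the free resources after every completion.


The deadlocked set is empty.
Key observation: starting with echo, each completion frees enough for the next — no one is permanently blocked.
One completion order for the rest: echo, golf, charlie, alpha, bravo. Verifying each step:
  pool = (0, 0)
  echo: need (0, 0) fits (0, 0); releases (2, 2), pool now (2, 2)
  golf: need (0, 2) fits (2, 2); releases (0, 1), pool now (2, 3)
  charlie: need (1, 3) fits (2, 3); releases (1, 0), pool now (3, 3)
  alpha: need (3, 3) fits (3, 3); releases (2, 0), pool now (5, 3)
  bravo: need (5, 3) fits (5, 3); releases (0, 1), pool now (5, 4)


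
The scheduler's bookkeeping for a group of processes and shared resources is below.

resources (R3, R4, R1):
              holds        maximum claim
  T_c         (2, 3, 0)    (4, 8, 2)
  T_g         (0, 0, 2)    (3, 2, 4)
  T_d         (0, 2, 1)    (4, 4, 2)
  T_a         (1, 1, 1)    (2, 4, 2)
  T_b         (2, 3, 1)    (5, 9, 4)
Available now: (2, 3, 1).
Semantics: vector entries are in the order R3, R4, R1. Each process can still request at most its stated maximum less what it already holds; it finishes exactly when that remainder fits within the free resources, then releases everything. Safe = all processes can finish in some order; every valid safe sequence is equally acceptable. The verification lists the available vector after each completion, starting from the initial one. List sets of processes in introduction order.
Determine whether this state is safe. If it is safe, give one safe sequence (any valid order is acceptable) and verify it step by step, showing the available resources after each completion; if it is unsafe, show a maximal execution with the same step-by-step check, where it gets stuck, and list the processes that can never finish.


UNSAFE.
Key observation: after T_a, T_g the pool peaks at (3, 4, 4), and each blocked process is short somewhere: T_c on R4; T_d on R3; T_b on R4.
The run T_a, T_g cannot be extended any further. Step-by-step check:
  pool = (2, 3, 1)
  T_a: need (1, 3, 1) fits (2, 3, 1); releases (1, 1, 1), pool now (3, 4, 2)
  T_g: need (3, 2, 2) fits (3, 4, 2); releases (0, 0, 2), pool now (3, 4, 4)
  blocked: T_c wants (2, 5, 2), pool (3, 4, 4) — not enough R4
  blocked: T_d wants (4, 2, 1), pool (3, 4, 4) — not enough R3
  blocked: T_b wants (3, 6, 3), pool (3, 4, 4) — not enough R4
Never able to finish: T_c, T_d and T_b.


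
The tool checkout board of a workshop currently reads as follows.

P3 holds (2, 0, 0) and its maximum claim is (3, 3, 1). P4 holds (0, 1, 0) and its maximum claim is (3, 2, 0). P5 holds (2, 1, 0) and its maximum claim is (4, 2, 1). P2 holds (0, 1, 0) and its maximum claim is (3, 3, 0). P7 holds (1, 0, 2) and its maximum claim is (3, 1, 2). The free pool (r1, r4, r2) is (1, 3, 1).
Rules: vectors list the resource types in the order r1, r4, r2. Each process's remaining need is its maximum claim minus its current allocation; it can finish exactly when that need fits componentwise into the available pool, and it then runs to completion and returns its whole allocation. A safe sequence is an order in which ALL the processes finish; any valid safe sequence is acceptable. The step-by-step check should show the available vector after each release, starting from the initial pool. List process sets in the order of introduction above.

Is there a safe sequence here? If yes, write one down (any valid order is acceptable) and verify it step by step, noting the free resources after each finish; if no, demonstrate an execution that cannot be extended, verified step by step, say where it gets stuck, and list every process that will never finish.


SAFE, for example via the order P3, P2, P4, P7, P5.
Key observation: P3 marks the first exact bind of the order: its need (1, 3, 1) fits the free (1, 3, 1) with zero slack on a requested resource.
Step-by-step check:
  pool = (1, 3, 1)
  run P3 (needs (1, 3, 1), free (1, 3, 1)); after release of (2, 0, 0) the pool is (3, 3, 1)
  run P2 (needs (3, 2, 0), free (3, 3, 1)); after release of (0, 1, 0) the pool is (3, 4, 1)
  run P4 (needs (3, 1, 0), free (3, 4, 1)); after release of (0, 1, 0) the pool is (3, 5, 1)
  run P7 (needs (2, 1, 0), free (3, 5, 1)); after release of (1, 0, 2) the pool is (4, 5, 3)
  run P5 (needs (2, 1, 1), free (4, 5, 3)); after release of (2, 1, 0) the pool is (6, 6, 3)


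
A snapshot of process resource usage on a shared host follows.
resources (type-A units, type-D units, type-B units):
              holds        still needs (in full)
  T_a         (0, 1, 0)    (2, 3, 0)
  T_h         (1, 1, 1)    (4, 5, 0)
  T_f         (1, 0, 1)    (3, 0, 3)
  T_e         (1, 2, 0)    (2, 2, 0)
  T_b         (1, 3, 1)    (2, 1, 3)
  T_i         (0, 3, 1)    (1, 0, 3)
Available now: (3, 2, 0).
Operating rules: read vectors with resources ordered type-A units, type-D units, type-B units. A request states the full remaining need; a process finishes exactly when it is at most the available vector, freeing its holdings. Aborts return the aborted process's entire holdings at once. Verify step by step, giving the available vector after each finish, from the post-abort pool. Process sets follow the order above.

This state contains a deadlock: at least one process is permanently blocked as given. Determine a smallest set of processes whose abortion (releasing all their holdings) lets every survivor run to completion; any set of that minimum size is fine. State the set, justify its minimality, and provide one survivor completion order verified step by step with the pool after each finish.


Minimum abort set: T_b and T_i.
Key observation: T_f could never have finished before the abort; with (1, 6, 2) returned by T_b and T_i, it fits at step 3.
No one abort is enough; case by case: T_a alone leaves T_f blocked (short on type-B units); T_h alone leaves T_f blocked (short on type-B units); T_f alone leaves T_b blocked (short on type-B units); T_e alone leaves T_f blocked (short on type-B units); T_b alone leaves T_f blocked (short on type-B units); T_i alone leaves T_f blocked (short on type-B units).
One survivor order: T_h, T_a, T_f, T_e. Check, step by step (post-abort pool first):
  pool = (4, 8, 2)
  T_h needs (4, 5, 0) <= (4, 8, 2) -> finishes; pool += (1, 1, 1) = (5, 9, 3)
  T_a needs (2, 3, 0) <= (5, 9, 3) -> finishes; pool += (0, 1, 0) = (5, 10, 3)
  T_f needs (3, 0, 3) <= (5, 10, 3) -> finishes; pool += (1, 0, 1) = (6, 10, 4)
  T_e needs (2, 2, 0) <= (6, 10, 4) -> finishes; pool += (1, 2, 0) = (7, 12, 4)


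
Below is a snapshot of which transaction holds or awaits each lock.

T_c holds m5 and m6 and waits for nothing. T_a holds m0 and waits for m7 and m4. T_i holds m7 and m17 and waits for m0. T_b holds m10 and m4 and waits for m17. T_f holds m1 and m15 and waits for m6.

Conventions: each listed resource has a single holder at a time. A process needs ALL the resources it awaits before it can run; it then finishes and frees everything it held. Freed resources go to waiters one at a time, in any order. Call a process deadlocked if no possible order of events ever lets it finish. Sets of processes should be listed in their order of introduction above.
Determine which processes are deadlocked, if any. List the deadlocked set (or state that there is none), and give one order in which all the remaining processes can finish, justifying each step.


Deadlocked set: T_a, T_i and T_b.
Key observation: the wait chain closes on itself along T_a -> T_i -> T_a; T_b is caught in further circular waits.
A valid finishing order for the others: T_c, T_f.
Verifying each step:
  T_c waits on nothing -> runs at once and releases m5 and m6
  T_f: everything it awaited (m6) is free; runs, freeing m1 and m15


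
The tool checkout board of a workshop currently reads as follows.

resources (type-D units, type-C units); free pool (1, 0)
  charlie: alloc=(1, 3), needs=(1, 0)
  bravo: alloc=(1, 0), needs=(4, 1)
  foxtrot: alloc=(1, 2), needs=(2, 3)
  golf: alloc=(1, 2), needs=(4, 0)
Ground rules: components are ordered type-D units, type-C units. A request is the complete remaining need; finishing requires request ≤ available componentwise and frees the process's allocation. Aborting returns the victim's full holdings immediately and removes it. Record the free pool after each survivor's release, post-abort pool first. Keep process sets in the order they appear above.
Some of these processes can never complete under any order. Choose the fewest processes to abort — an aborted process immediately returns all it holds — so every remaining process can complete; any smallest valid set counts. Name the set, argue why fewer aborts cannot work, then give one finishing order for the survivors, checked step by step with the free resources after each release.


Minimum abort set: golf.
Key observation: before aborting golf, bravo was permanently blocked — no order could ever run it; afterwards it completes at step 3.
No smaller set exists: with zero aborts the deadlock remains.
Survivors finish in the order: charlie, foxtrot, bravo. Verifying each step (pool after the aborts first):
  pool = (2, 2)
  charlie: need (1, 0) fits (2, 2); releases (1, 3), pool now (3, 5)
  foxtrot: need (2, 3) fits (3, 5); releases (1, 2), pool now (4, 7)
  bravo: need (4, 1) fits (4, 7); releases (1, 0), pool now (5, 7)


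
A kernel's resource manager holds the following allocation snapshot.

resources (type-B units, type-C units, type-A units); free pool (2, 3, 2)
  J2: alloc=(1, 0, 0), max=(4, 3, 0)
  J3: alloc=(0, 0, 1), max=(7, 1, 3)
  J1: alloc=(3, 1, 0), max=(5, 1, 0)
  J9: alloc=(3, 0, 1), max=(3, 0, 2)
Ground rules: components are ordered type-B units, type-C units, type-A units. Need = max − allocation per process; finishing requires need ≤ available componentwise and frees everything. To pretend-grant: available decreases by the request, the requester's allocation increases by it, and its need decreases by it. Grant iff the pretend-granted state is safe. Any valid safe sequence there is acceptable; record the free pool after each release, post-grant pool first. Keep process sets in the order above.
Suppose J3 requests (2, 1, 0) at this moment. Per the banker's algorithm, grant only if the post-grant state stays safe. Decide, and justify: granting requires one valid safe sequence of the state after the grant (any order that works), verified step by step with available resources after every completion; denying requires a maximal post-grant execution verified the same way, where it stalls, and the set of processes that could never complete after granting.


GRANT — the state after the grant stays safe, e.g. via J9, J1, J2, J3.
Key observation: the transfer keeps a workable pool ((0, 2, 2)); J9 starts the safe sequence.
Check on the post-grant state, step by step:
  pool = (0, 2, 2)
  J9: need (0, 0, 1) fits (0, 2, 2); releases (3, 0, 1), pool now (3, 2, 3)
  J1: need (2, 0, 0) fits (3, 2, 3); releases (3, 1, 0), pool now (6, 3, 3)
  J2: need (3, 3, 0) fits (6, 3, 3); releases (1, 0, 0), pool now (7, 3, 3)
  J3: need (5, 0, 2) fits (7, 3, 3); releases (2, 1, 1), pool now (9, 4, 4)


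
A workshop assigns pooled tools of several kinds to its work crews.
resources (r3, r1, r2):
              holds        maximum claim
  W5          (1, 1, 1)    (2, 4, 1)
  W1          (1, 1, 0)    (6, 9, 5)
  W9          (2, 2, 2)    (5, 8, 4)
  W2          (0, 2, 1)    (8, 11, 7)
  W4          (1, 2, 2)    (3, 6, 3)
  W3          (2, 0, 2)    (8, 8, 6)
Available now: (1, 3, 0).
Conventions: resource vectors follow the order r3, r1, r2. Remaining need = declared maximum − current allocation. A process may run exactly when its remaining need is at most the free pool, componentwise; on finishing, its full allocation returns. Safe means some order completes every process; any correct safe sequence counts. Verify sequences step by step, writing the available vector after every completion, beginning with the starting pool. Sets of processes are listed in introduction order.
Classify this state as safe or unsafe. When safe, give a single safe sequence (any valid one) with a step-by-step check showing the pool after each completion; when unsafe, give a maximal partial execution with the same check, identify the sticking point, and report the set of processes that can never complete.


The state is SAFE; one workable sequence: W5, W4, W9, W1, W3, W2.
Key observation: W5 is the earliest step where a requested resource binds exactly: need (1, 3, 0), pool (1, 3, 0) at its turn.
Verifying each step:
  pool = (1, 3, 0)
  W5 needs (1, 3, 0) <= (1, 3, 0) -> finishes; pool += (1, 1, 1) = (2, 4, 1)
  W4 needs (2, 4, 1) <= (2, 4, 1) -> finishes; pool += (1, 2, 2) = (3, 6, 3)
  W9 needs (3, 6, 2) <= (3, 6, 3) -> finishes; pool += (2, 2, 2) = (5, 8, 5)
  W1 needs (5, 8, 5) <= (5, 8, 5) -> finishes; pool += (1, 1, 0) = (6, 9, 5)
  W3 needs (6, 8, 4) <= (6, 9, 5) -> finishes; pool += (2, 0, 2) = (8, 9, 7)
  W2 needs (8, 9, 6) <= (8, 9, 7) -> finishes; pool += (0, 2, 1) = (8, 11, 8)


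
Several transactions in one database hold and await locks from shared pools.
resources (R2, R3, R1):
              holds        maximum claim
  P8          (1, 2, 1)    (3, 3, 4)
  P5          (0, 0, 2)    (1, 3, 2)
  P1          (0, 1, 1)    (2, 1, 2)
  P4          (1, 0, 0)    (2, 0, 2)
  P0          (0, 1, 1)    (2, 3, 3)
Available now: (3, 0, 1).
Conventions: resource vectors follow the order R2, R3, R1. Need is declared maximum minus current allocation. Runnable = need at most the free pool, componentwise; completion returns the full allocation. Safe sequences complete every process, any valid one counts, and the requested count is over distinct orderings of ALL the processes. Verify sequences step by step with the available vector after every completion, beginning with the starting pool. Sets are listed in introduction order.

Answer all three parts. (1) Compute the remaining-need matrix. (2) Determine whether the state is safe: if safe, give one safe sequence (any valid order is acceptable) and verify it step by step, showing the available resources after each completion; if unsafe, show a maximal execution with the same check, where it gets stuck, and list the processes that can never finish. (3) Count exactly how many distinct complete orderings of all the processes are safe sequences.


(1) Need matrix, components ordered R2, R3, R1:
  P8: (2, 1, 3)
  P5: (1, 3, 0)
  P1: (2, 0, 1)
  P4: (1, 0, 2)
  P0: (2, 2, 2)
(2) UNSAFE.
Key observation: after P1, P4 the pool peaks at (4, 1, 2), and each blocked process is short somewhere: P8 on R1; P5 on R3; P0 on R3.
The run P1, P4 cannot be extended any further. Verifying each step:
  pool = (3, 0, 1)
  run P1 (needs (2, 0, 1), free (3, 0, 1)); after release of (0, 1, 1) the pool is (3, 1, 2)
  run P4 (needs (1, 0, 2), free (3, 1, 2)); after release of (1, 0, 0) the pool is (4, 1, 2)
  blocked: P8 wants (2, 1, 3), pool (4, 1, 2) — not enough R1
  blocked: P5 wants (1, 3, 0), pool (4, 1, 2) — not enough R3
  blocked: P0 wants (2, 2, 2), pool (4, 1, 2) — not enough R3
Processes that can never finish: P8, P5 and P0.
(3) Precisely 0 of the possible complete orderings are safe sequences.
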